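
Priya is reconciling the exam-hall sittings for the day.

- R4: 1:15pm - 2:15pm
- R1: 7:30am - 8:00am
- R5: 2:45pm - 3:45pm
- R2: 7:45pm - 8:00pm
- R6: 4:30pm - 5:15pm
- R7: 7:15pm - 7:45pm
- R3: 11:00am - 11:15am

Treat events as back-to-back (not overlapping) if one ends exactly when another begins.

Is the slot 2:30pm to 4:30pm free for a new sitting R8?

R1: ends 8:00am at or before R8 starts 2:30pm → clear.
R3: ends 11:15am at or before R8 starts 2:30pm → clear.
R4: ends 2:15pm at or before R8 starts 2:30pm → clear.
R5: starts 2:45pm before R8 ends 4:30pm, and ends 3:45pm after R8 starts 2:30pm → overlap.
R6: starts 4:30pm at or after R8 ends 4:30pm → clear.
R7: starts 7:15pm at or after R8 ends 4:30pm → clear.
R2: starts 7:45pm at or after R8 ends 4:30pm → clear.
R8 overlaps R5.

No — it overlaps R5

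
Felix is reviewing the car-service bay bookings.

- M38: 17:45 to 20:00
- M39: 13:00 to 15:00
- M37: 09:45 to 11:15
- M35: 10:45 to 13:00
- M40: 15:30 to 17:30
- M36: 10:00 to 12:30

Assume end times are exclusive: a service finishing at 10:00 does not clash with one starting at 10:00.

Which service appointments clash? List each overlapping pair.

M35 & M36, M35 & M37, M36 & M37

Sorted by start: M37, M36, M35, M39, M40, M38.
M36 starts before M37 ends → M37 and M36 overlap.
M35 starts before M37 ends → M37 and M35 overlap.
M39 starts after M37 ends — done with M37.
M35 starts before M36 ends → M36 and M35 overlap.
M39 starts after M36 ends — done with M36.
M39 starts exactly when M35 ends (back-to-back, no overlap) — done with M35.
M40 starts after M39 ends — done with M39.
M38 starts after M40 ends.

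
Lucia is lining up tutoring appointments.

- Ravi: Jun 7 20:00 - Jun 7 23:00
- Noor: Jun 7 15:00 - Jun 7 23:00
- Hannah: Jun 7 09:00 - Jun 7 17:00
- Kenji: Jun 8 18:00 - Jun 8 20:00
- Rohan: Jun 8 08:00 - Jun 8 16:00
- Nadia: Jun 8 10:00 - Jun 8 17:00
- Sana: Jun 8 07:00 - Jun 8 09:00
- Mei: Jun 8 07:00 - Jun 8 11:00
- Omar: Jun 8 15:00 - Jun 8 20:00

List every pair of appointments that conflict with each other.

Hannah & Noor, Kenji & Omar, Mei & Nadia, Mei & Rohan, Mei & Sana, Nadia & Omar, Nadia & Rohan, Noor & Ravi, Omar & Rohan, Rohan & Sana

Sorted by start: Hannah, Noor, Ravi, Sana, Mei, Rohan, Nadia, Omar, Kenji.
Noor starts before Hannah ends → Hannah and Noor overlap.
Ravi starts after Hannah ends, so Hannah has no further overlaps.
Ravi starts before Noor ends → Noor and Ravi overlap.
Sana starts after Noor ends, so Noor has no further overlaps.
Sana starts after Ravi ends, so Ravi has no further overlaps.
Mei starts before Sana ends → Sana and Mei overlap.
Rohan starts before Sana ends → Sana and Rohan overlap.
Nadia starts after Sana ends, so Sana has no further overlaps.
Rohan starts before Mei ends → Mei and Rohan overlap.
Nadia starts before Mei ends → Mei and Nadia overlap.
Omar starts after Mei ends, so Mei has no further overlaps.
Nadia starts before Rohan ends → Rohan and Nadia overlap.
Omar starts before Rohan ends → Rohan and Omar overlap.
Kenji starts after Rohan ends.
Omar starts before Nadia ends → Nadia and Omar overlap.
Kenji starts after Nadia ends.
Kenji starts before Omar ends → Omar and Kenji overlap.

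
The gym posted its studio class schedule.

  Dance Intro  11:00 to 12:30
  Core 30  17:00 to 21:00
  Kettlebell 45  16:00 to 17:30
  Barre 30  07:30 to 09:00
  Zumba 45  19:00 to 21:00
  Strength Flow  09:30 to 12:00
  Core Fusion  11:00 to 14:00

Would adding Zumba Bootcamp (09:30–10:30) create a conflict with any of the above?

Barre 30: ends 09:00 at or before Zumba Bootcamp starts 09:30 → clear.
Strength Flow: starts 09:30 before Zumba Bootcamp ends 10:30, and ends 12:00 after Zumba Bootcamp starts 09:30 → overlap.
Dance Intro: starts 11:00 at or after Zumba Bootcamp ends 10:30 → clear.
Core Fusion: starts 11:00 at or after Zumba Bootcamp ends 10:30 → clear.
Kettlebell 45: starts 16:00 at or after Zumba Bootcamp ends 10:30 → clear.
Core 30: starts 17:00 at or after Zumba Bootcamp ends 10:30 → clear.
Zumba 45: starts 19:00 at or after Zumba Bootcamp ends 10:30 → clear.
Zumba Bootcamp overlaps Strength Flow.

Yes — it overlaps Strength Flow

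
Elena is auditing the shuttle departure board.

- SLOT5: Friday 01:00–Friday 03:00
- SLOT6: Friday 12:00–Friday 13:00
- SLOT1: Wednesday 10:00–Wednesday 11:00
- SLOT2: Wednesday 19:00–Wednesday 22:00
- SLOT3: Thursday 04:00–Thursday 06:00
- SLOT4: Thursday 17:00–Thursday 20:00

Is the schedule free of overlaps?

Yes

Sorted by start: SLOT1, SLOT2, SLOT3, SLOT4, SLOT5, SLOT6.
SLOT2 starts after SLOT1 ends, so SLOT1 has no further overlaps.
SLOT3 starts after SLOT2 ends, so SLOT2 has no further overlaps.
SLOT4 starts after SLOT3 ends, so SLOT3 has no further overlaps.
SLOT5 starts after SLOT4 ends, so SLOT4 has no further overlaps.
SLOT6 starts after SLOT5 ends.
Every pair is clear; the schedule has no overlaps.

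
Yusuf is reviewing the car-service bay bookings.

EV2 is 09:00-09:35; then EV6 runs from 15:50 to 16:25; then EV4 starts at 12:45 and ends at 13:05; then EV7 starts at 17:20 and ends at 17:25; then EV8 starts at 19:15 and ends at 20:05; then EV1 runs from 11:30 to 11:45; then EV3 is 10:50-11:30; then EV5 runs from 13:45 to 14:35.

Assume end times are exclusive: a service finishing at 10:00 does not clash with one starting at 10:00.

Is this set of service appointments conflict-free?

Yes

Two intervals overlap when each starts before the other ends.
Sorted by start: EV2, EV3, EV1, EV4, EV5, EV6, EV7, EV8.
EV3 starts after EV2 ends — done with EV2.
EV1 starts exactly when EV3 ends (back-to-back, no overlap) — done with EV3.
EV4 starts after EV1 ends — done with EV1.
EV5 starts after EV4 ends — done with EV4.
EV6 starts after EV5 ends — done with EV5.
EV7 starts after EV6 ends — done with EV6.
EV8 starts after EV7 ends.
Every pair is clear; the schedule has no overlaps.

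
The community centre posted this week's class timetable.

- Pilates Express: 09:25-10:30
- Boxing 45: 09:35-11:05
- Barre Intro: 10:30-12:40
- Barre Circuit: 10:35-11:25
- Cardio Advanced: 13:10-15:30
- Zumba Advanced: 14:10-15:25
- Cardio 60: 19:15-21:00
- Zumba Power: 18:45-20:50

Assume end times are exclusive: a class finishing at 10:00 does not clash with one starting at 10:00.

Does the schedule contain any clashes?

Check each pair: they overlap iff neither finishes before the other starts.
Sorted by start: Pilates Express, Boxing 45, Barre Intro, Barre Circuit, Cardio Advanced, Zumba Advanced, Zumba Power, Cardio 60.
Boxing 45 starts before Pilates Express ends → Pilates Express and Boxing 45 overlap.
That's a conflict, so the schedule is not conflict-free.

Yes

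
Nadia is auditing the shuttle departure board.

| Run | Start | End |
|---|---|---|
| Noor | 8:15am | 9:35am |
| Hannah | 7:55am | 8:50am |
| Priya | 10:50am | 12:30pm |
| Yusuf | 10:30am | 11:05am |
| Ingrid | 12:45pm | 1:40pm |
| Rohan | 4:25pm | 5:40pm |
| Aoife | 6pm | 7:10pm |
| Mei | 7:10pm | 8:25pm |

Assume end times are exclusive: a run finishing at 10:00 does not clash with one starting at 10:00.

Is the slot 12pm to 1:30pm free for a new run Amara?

Hannah: ends 8:50am at or before Amara starts 12pm → clear.
Noor: ends 9:35am at or before Amara starts 12pm → clear.
Yusuf: ends 11:05am at or before Amara starts 12pm → clear.
Priya: starts 10:50am before Amara ends 1:30pm, and ends 12:30pm after Amara starts 12pm → overlap.
Ingrid: starts 12:45pm before Amara ends 1:30pm, and ends 1:40pm after Amara starts 12pm → overlap.
Rohan: starts 4:25pm at or after Amara ends 1:30pm → clear.
Aoife: starts 6pm at or after Amara ends 1:30pm → clear.
Mei: starts 7:10pm at or after Amara ends 1:30pm → clear.
Amara overlaps Priya, Ingrid.

No — it overlaps Ingrid, Priya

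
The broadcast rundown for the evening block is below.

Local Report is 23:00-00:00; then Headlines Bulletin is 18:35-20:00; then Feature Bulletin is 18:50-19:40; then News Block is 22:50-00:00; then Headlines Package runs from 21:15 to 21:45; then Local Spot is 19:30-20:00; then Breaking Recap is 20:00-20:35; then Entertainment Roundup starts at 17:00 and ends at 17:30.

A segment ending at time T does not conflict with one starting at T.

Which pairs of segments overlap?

Sorted by start: Entertainment Roundup, Headlines Bulletin, Feature Bulletin, Local Spot, Breaking Recap, Headlines Package, News Block, Local Report.
Headlines Bulletin starts after Entertainment Roundup ends, so Entertainment Roundup has no further overlaps.
Feature Bulletin starts before Headlines Bulletin ends → Headlines Bulletin and Feature Bulletin overlap.
Local Spot starts before Headlines Bulletin ends → Headlines Bulletin and Local Spot overlap.
Breaking Recap starts exactly when Headlines Bulletin ends (back-to-back, no overlap), so Headlines Bulletin has no further overlaps.
Local Spot starts before Feature Bulletin ends → Feature Bulletin and Local Spot overlap.
Breaking Recap starts after Feature Bulletin ends, so Feature Bulletin has no further overlaps.
Breaking Recap starts exactly when Local Spot ends (back-to-back, no overlap), so Local Spot has no further overlaps.
Headlines Package starts after Breaking Recap ends, so Breaking Recap has no further overlaps.
News Block starts after Headlines Package ends, so Headlines Package has no further overlaps.
Local Report starts before News Block ends → News Block and Local Report overlap.

Feature Bulletin & Headlines Bulletin, Feature Bulletin & Local Spot, Headlines Bulletin & Local Spot, Local Report & News Block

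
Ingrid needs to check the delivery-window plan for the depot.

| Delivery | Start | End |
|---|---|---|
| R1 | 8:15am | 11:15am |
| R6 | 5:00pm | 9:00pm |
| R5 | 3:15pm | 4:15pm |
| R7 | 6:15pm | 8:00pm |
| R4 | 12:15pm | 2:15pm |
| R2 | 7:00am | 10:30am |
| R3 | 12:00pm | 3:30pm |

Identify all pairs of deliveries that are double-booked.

Sorted by start: R2, R1, R3, R4, R5, R6, R7.
R1 starts before R2 ends → R2 and R1 overlap.
R3 starts after R2 ends, so R2 has no further overlaps.
R3 starts after R1 ends, so R1 has no further overlaps.
R4 starts before R3 ends → R3 and R4 overlap.
R5 starts before R3 ends → R3 and R5 overlap.
R6 starts after R3 ends, so R3 has no further overlaps.
R5 starts after R4 ends, so R4 has no further overlaps.
R6 starts after R5 ends, so R5 has no further overlaps.
R7 starts before R6 ends → R6 and R7 overlap.

R1 & R2, R3 & R4, R3 & R5, R6 & R7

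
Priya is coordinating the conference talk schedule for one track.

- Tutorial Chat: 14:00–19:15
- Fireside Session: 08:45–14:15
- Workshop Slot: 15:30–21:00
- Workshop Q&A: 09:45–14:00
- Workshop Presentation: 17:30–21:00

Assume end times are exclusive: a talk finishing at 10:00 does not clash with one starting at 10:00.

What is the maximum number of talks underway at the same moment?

Sweep the timeline, counting +1 at each start and −1 at each end (ends before starts at a tie):
08:45 start Fireside Session → 1
09:45 start Workshop Q&A → 2
14:00 end Workshop Q&A → 1
14:00 start Tutorial Chat → 2
14:15 end Fireside Session → 1
15:30 start Workshop Slot → 2
17:30 start Workshop Presentation → 3
19:15 end Tutorial Chat → 2
21:00 end Workshop Presentation → 1
21:00 end Workshop Slot → 0
Peak is 3, at 17:30 (Tutorial Chat, Workshop Presentation, Workshop Slot).

3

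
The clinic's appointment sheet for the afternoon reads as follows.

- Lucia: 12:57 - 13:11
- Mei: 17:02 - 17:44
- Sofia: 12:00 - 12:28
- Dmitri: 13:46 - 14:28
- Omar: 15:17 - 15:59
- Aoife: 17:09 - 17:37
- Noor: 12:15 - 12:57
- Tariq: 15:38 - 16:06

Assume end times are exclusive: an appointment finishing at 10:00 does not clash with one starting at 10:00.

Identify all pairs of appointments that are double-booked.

Aoife & Mei, Noor & Sofia, Omar & Tariq

Sorted by start: Sofia, Noor, Lucia, Dmitri, Omar, Tariq, Mei, Aoife.
Noor starts before Sofia ends → Sofia and Noor overlap.
Lucia starts after Sofia ends; Sofia is clear from here.
Lucia starts exactly when Noor ends (back-to-back, no overlap); Noor is clear from here.
Dmitri starts after Lucia ends; Lucia is clear from here.
Omar starts after Dmitri ends; Dmitri is clear from here.
Tariq starts before Omar ends → Omar and Tariq overlap.
Mei starts after Omar ends; Omar is clear from here.
Mei starts after Tariq ends; Tariq is clear from here.
Aoife starts before Mei ends → Mei and Aoife overlap.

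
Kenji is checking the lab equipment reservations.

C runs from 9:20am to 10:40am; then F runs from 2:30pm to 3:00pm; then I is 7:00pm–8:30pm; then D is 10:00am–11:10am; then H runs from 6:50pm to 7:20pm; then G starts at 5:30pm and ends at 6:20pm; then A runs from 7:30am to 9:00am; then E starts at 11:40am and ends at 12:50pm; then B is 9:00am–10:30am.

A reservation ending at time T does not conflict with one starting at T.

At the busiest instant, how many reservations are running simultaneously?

3

Walk through starts and ends in time order (an end at T is processed before a start at T):
7:30am start A → 1
9:00am end A → 0
9:00am start B → 1
9:20am start C → 2
10:00am start D → 3
10:30am end B → 2
10:40am end C → 1
11:10am end D → 0
11:40am start E → 1
12:50pm end E → 0
2:30pm start F → 1
3:00pm end F → 0
5:30pm start G → 1
6:20pm end G → 0
6:50pm start H → 1
7:00pm start I → 2
7:20pm end H → 1
8:30pm end I → 0
Peak is 3, at 10:00am (B, C, D).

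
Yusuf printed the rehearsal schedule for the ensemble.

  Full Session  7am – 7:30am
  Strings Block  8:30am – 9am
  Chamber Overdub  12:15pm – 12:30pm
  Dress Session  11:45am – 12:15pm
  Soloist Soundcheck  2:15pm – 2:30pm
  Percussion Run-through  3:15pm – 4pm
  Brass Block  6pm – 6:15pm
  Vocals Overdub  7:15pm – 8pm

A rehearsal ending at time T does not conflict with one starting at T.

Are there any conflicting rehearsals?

Sorted by start: Full Session, Strings Block, Dress Session, Chamber Overdub, Soloist Soundcheck, Percussion Run-through, Brass Block, Vocals Overdub.
Strings Block starts after Full Session ends, so nothing later overlaps Full Session either.
Dress Session starts after Strings Block ends, so nothing later overlaps Strings Block either.
Chamber Overdub starts exactly when Dress Session ends (back-to-back, no overlap), so nothing later overlaps Dress Session either.
Soloist Soundcheck starts after Chamber Overdub ends, so nothing later overlaps Chamber Overdub either.
Percussion Run-through starts after Soloist Soundcheck ends, so nothing later overlaps Soloist Soundcheck either.
Brass Block starts after Percussion Run-through ends, so nothing later overlaps Percussion Run-through either.
Vocals Overdub starts after Brass Block ends.
Every pair is clear; the schedule has no overlaps.

No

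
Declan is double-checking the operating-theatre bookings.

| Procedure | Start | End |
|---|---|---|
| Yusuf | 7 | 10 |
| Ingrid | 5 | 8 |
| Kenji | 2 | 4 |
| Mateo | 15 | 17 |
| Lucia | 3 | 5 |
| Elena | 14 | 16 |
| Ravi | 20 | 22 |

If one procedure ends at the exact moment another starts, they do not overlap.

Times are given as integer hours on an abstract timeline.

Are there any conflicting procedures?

Sorted by start: Kenji, Lucia, Ingrid, Yusuf, Elena, Mateo, Ravi.
Lucia starts before Kenji ends → Kenji and Lucia overlap.
That's a conflict, so the schedule is not conflict-free.

Yes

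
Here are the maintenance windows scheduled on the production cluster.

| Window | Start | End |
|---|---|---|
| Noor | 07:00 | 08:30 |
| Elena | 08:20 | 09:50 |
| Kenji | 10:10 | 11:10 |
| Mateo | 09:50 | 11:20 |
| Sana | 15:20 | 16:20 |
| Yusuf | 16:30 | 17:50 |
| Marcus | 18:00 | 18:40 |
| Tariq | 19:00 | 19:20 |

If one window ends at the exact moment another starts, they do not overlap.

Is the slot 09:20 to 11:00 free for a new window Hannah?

No — it overlaps Elena, Kenji, Mateo

Noor: ends 08:30 at or before Hannah starts 09:20 → clear.
Elena: starts 08:20 before Hannah ends 11:00, and ends 09:50 after Hannah starts 09:20 → overlap.
Mateo: starts 09:50 before Hannah ends 11:00, and ends 11:20 after Hannah starts 09:20 → overlap.
Kenji: starts 10:10 before Hannah ends 11:00, and ends 11:10 after Hannah starts 09:20 → overlap.
Sana: starts 15:20 at or after Hannah ends 11:00 → clear.
Yusuf: starts 16:30 at or after Hannah ends 11:00 → clear.
Marcus: starts 18:00 at or after Hannah ends 11:00 → clear.
Tariq: starts 19:00 at or after Hannah ends 11:00 → clear.
Hannah overlaps Elena, Kenji, Mateo.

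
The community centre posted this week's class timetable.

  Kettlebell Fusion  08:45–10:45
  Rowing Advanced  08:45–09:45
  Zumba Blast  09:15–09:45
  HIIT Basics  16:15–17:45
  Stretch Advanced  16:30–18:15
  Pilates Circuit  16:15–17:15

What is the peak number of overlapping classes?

Sweep the timeline, counting +1 at each start and −1 at each end (ends before starts at a tie):
08:45 start Kettlebell Fusion → 1
08:45 start Rowing Advanced → 2
09:15 start Zumba Blast → 3
09:45 end Rowing Advanced → 2
09:45 end Zumba Blast → 1
10:45 end Kettlebell Fusion → 0
16:15 start HIIT Basics → 1
16:15 start Pilates Circuit → 2
16:30 start Stretch Advanced → 3
17:15 end Pilates Circuit → 2
17:45 end HIIT Basics → 1
18:15 end Stretch Advanced → 0
Peak is 3, at 09:15 (Kettlebell Fusion, Rowing Advanced, Zumba Blast).

3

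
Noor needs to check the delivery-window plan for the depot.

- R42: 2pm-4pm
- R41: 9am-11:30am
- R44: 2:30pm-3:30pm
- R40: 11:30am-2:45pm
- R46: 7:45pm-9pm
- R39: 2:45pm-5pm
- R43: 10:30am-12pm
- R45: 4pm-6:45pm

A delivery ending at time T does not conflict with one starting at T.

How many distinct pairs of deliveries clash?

Sorted by start: R41, R43, R40, R42, R44, R39, R45, R46.
R43 starts before R41 ends → R41 and R43 overlap.
R40 starts exactly when R41 ends (back-to-back, no overlap), so R41 has no further overlaps.
R40 starts before R43 ends → R43 and R40 overlap.
R42 starts after R43 ends, so R43 has no further overlaps.
R42 starts before R40 ends → R40 and R42 overlap.
R44 starts before R40 ends → R40 and R44 overlap.
R39 starts exactly when R40 ends (back-to-back, no overlap), so R40 has no further overlaps.
R44 starts before R42 ends → R42 and R44 overlap.
R39 starts before R42 ends → R42 and R39 overlap.
R45 starts exactly when R42 ends (back-to-back, no overlap), so R42 has no further overlaps.
R39 starts before R44 ends → R44 and R39 overlap.
R45 starts after R44 ends, so R44 has no further overlaps.
R45 starts before R39 ends → R39 and R45 overlap.
R46 starts after R39 ends.
R46 starts after R45 ends.
Overlapping pairs: R39 & R42, R39 & R44, R39 & R45, R40 & R42, R40 & R43, R40 & R44, R41 & R43, R42 & R44 — 8 in total.

8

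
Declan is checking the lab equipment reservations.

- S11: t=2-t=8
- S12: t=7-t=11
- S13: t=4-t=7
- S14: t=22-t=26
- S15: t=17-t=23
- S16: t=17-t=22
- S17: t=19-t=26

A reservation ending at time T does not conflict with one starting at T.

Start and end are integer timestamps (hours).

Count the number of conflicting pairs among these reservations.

Sorted by start: S11, S13, S12, S15, S16, S17, S14.
S13 starts before S11 ends → S11 and S13 overlap.
S12 starts before S11 ends → S11 and S12 overlap.
S15 starts after S11 ends — done with S11.
S12 starts exactly when S13 ends (back-to-back, no overlap) — done with S13.
S15 starts after S12 ends — done with S12.
S16 starts before S15 ends → S15 and S16 overlap.
S17 starts before S15 ends → S15 and S17 overlap.
S14 starts before S15 ends → S15 and S14 overlap.
S17 starts before S16 ends → S16 and S17 overlap.
S14 starts exactly when S16 ends (back-to-back, no overlap).
S14 starts before S17 ends → S17 and S14 overlap.
Overlapping pairs: S11 & S12, S11 & S13, S14 & S15, S14 & S17, S15 & S16, S15 & S17, S16 & S17 — 7 in total.

7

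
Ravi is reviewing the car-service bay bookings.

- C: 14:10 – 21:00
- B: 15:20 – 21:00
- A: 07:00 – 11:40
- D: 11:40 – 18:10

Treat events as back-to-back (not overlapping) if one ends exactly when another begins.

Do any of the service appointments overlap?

Check each pair: they overlap iff neither finishes before the other starts.
Sorted by start: A, D, C, B.
D starts exactly when A ends (back-to-back, no overlap), so A has no further overlaps.
C starts before D ends → D and C overlap.
That's a conflict, so the schedule is not conflict-free.

Yes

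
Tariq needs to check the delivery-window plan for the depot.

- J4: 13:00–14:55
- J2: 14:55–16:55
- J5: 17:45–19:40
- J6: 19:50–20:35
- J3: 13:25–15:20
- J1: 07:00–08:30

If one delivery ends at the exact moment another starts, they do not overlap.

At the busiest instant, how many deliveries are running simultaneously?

Sweep the timeline, counting +1 at each start and −1 at each end (ends before starts at a tie):
07:00 start J1 → 1
08:30 end J1 → 0
13:00 start J4 → 1
13:25 start J3 → 2
14:55 end J4 → 1
14:55 start J2 → 2
15:20 end J3 → 1
16:55 end J2 → 0
17:45 start J5 → 1
19:40 end J5 → 0
19:50 start J6 → 1
20:35 end J6 → 0
Peak is 2, at 13:25 (J3, J4).

2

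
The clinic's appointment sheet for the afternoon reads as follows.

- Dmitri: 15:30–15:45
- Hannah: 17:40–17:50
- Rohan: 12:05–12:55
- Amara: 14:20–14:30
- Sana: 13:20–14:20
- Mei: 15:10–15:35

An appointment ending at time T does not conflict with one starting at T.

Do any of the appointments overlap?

Yes

Sorted by start: Rohan, Sana, Amara, Mei, Dmitri, Hannah.
Sana starts after Rohan ends, so nothing later overlaps Rohan either.
Amara starts exactly when Sana ends (back-to-back, no overlap), so nothing later overlaps Sana either.
Mei starts after Amara ends, so nothing later overlaps Amara either.
Dmitri starts before Mei ends → Mei and Dmitri overlap.
That's a conflict, so the schedule is not conflict-free.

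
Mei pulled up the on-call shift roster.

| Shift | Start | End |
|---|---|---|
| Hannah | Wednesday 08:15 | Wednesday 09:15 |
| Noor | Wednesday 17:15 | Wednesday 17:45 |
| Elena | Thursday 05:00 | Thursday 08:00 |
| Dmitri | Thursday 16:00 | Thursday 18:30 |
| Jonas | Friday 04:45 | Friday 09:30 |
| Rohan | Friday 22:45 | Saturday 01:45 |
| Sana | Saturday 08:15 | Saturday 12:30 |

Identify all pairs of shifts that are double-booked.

Two intervals overlap when each starts before the other ends.
Sorted by start: Hannah, Noor, Elena, Dmitri, Jonas, Rohan, Sana.
Noor starts after Hannah ends, so nothing later overlaps Hannah either.
Elena starts after Noor ends, so nothing later overlaps Noor either.
Dmitri starts after Elena ends, so nothing later overlaps Elena either.
Jonas starts after Dmitri ends, so nothing later overlaps Dmitri either.
Rohan starts after Jonas ends, so nothing later overlaps Jonas either.
Sana starts after Rohan ends.

none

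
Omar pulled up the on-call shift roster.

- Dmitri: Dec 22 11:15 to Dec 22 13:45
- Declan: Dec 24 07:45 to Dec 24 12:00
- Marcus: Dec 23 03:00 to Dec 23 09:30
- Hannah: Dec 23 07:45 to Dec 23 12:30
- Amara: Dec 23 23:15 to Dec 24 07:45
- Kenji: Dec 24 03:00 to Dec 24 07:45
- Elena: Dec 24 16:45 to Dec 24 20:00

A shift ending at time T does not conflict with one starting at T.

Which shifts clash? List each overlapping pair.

Two intervals overlap when each starts before the other ends.
Sorted by start: Dmitri, Marcus, Hannah, Amara, Kenji, Declan, Elena.
Marcus starts after Dmitri ends, so nothing later overlaps Dmitri either.
Hannah starts before Marcus ends → Marcus and Hannah overlap.
Amara starts after Marcus ends, so nothing later overlaps Marcus either.
Amara starts after Hannah ends, so nothing later overlaps Hannah either.
Kenji starts before Amara ends → Amara and Kenji overlap.
Declan starts exactly when Amara ends (back-to-back, no overlap), so nothing later overlaps Amara either.
Declan starts exactly when Kenji ends (back-to-back, no overlap), so nothing later overlaps Kenji either.
Elena starts after Declan ends.

Amara & Kenji, Hannah & Marcus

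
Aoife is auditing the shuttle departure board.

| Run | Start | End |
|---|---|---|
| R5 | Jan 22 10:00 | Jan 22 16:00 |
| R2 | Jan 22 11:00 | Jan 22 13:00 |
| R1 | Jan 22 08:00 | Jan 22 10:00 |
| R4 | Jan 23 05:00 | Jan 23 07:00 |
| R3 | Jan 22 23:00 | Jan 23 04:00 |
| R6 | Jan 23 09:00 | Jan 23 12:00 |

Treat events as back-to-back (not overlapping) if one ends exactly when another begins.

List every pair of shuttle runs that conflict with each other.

Sorted by start: R1, R5, R2, R3, R4, R6.
R5 starts exactly when R1 ends (back-to-back, no overlap), so R1 has no further overlaps.
R2 starts before R5 ends → R5 and R2 overlap.
R3 starts after R5 ends, so R5 has no further overlaps.
R3 starts after R2 ends, so R2 has no further overlaps.
R4 starts after R3 ends, so R3 has no further overlaps.
R6 starts after R4 ends.

R2 & R5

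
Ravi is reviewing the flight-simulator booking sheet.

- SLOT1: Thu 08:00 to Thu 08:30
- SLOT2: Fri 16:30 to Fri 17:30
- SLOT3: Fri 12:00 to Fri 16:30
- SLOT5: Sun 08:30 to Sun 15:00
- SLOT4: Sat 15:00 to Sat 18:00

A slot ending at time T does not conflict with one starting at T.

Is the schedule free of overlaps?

Check each pair: they overlap iff neither finishes before the other starts.
Sorted by start: SLOT1, SLOT3, SLOT2, SLOT4, SLOT5.
SLOT3 starts after SLOT1 ends, so SLOT1 has no further overlaps.
SLOT2 starts exactly when SLOT3 ends (back-to-back, no overlap), so SLOT3 has no further overlaps.
SLOT4 starts after SLOT2 ends, so SLOT2 has no further overlaps.
SLOT5 starts after SLOT4 ends.
Every pair is clear; the schedule has no overlaps.

Yes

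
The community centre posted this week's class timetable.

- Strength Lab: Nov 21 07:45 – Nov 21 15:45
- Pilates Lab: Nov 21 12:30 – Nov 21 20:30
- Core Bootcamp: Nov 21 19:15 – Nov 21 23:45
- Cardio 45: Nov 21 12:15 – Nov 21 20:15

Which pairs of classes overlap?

Sorted by start: Strength Lab, Cardio 45, Pilates Lab, Core Bootcamp.
Cardio 45 starts before Strength Lab ends → Strength Lab and Cardio 45 overlap.
Pilates Lab starts before Strength Lab ends → Strength Lab and Pilates Lab overlap.
Core Bootcamp starts after Strength Lab ends.
Pilates Lab starts before Cardio 45 ends → Cardio 45 and Pilates Lab overlap.
Core Bootcamp starts before Cardio 45 ends → Cardio 45 and Core Bootcamp overlap.
Core Bootcamp starts before Pilates Lab ends → Pilates Lab and Core Bootcamp overlap.

Cardio 45 & Core Bootcamp, Cardio 45 & Pilates Lab, Cardio 45 & Strength Lab, Core Bootcamp & Pilates Lab, Pilates Lab & Strength Lab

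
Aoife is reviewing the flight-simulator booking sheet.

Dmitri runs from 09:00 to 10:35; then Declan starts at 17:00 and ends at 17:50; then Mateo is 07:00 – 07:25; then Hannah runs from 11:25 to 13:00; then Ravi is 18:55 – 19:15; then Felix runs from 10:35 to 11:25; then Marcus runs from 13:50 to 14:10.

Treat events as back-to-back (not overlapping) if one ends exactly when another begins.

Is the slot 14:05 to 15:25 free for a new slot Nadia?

Mateo: ends 07:25 at or before Nadia starts 14:05 → clear.
Dmitri: ends 10:35 at or before Nadia starts 14:05 → clear.
Felix: ends 11:25 at or before Nadia starts 14:05 → clear.
Hannah: ends 13:00 at or before Nadia starts 14:05 → clear.
Marcus: starts 13:50 before Nadia ends 15:25, and ends 14:10 after Nadia starts 14:05 → overlap.
Declan: starts 17:00 at or after Nadia ends 15:25 → clear.
Ravi: starts 18:55 at or after Nadia ends 15:25 → clear.
Nadia overlaps Marcus.

No — it overlaps Marcus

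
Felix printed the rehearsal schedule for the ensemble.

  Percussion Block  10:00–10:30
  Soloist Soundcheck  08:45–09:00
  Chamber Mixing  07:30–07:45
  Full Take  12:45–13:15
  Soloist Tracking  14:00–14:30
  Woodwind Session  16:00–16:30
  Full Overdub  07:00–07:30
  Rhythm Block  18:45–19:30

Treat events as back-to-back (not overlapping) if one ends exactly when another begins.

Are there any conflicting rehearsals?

Check each pair: they overlap iff neither finishes before the other starts.
Sorted by start: Full Overdub, Chamber Mixing, Soloist Soundcheck, Percussion Block, Full Take, Soloist Tracking, Woodwind Session, Rhythm Block.
Chamber Mixing starts exactly when Full Overdub ends (back-to-back, no overlap) — done with Full Overdub.
Soloist Soundcheck starts after Chamber Mixing ends — done with Chamber Mixing.
Percussion Block starts after Soloist Soundcheck ends — done with Soloist Soundcheck.
Full Take starts after Percussion Block ends — done with Percussion Block.
Soloist Tracking starts after Full Take ends — done with Full Take.
Woodwind Session starts after Soloist Tracking ends — done with Soloist Tracking.
Rhythm Block starts after Woodwind Session ends.
Every pair is clear; the schedule has no overlaps.

No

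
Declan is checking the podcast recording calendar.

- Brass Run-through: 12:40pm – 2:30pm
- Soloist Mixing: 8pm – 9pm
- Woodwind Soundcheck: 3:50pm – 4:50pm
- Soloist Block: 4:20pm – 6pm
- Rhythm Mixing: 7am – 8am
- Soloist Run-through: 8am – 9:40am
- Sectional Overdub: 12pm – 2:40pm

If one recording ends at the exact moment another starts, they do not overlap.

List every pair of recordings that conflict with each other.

Sorted by start: Rhythm Mixing, Soloist Run-through, Sectional Overdub, Brass Run-through, Woodwind Soundcheck, Soloist Block, Soloist Mixing.
Soloist Run-through starts exactly when Rhythm Mixing ends (back-to-back, no overlap); Rhythm Mixing is clear from here.
Sectional Overdub starts after Soloist Run-through ends; Soloist Run-through is clear from here.
Brass Run-through starts before Sectional Overdub ends → Sectional Overdub and Brass Run-through overlap.
Woodwind Soundcheck starts after Sectional Overdub ends; Sectional Overdub is clear from here.
Woodwind Soundcheck starts after Brass Run-through ends; Brass Run-through is clear from here.
Soloist Block starts before Woodwind Soundcheck ends → Woodwind Soundcheck and Soloist Block overlap.
Soloist Mixing starts after Woodwind Soundcheck ends.
Soloist Mixing starts after Soloist Block ends.

Brass Run-through & Sectional Overdub, Soloist Block & Woodwind Soundcheck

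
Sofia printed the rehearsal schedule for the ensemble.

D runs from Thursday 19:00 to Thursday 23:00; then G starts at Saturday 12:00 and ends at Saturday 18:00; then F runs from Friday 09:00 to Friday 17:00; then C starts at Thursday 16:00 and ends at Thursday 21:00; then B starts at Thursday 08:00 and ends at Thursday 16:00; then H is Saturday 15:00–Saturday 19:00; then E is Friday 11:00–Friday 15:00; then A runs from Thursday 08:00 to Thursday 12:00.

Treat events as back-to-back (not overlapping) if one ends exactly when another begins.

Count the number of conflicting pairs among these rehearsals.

Check each pair: they overlap iff neither finishes before the other starts.
Sorted by start: A, B, C, D, F, E, G, H.
B starts before A ends → A and B overlap.
C starts after A ends, so nothing later overlaps A either.
C starts exactly when B ends (back-to-back, no overlap), so nothing later overlaps B either.
D starts before C ends → C and D overlap.
F starts after C ends, so nothing later overlaps C either.
F starts after D ends, so nothing later overlaps D either.
E starts before F ends → F and E overlap.
G starts after F ends, so nothing later overlaps F either.
G starts after E ends, so nothing later overlaps E either.
H starts before G ends → G and H overlap.
Overlapping pairs: A & B, C & D, E & F, G & H — 4 in total.

4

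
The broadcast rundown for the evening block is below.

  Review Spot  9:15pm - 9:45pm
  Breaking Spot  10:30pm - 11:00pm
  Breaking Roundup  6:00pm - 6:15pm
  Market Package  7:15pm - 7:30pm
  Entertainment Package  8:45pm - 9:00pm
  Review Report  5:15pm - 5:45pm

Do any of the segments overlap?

No

Sorted by start: Review Report, Breaking Roundup, Market Package, Entertainment Package, Review Spot, Breaking Spot.
Breaking Roundup starts after Review Report ends — done with Review Report.
Market Package starts after Breaking Roundup ends — done with Breaking Roundup.
Entertainment Package starts after Market Package ends — done with Market Package.
Review Spot starts after Entertainment Package ends — done with Entertainment Package.
Breaking Spot starts after Review Spot ends.
Every pair is clear; the schedule has no overlaps.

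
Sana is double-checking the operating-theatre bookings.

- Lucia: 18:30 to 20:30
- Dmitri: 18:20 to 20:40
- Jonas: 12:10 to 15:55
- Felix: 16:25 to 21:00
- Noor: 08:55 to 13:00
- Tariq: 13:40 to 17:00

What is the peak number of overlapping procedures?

Sort all start/end points and keep a running count:
08:55 start Noor → 1
12:10 start Jonas → 2
13:00 end Noor → 1
13:40 start Tariq → 2
15:55 end Jonas → 1
16:25 start Felix → 2
17:00 end Tariq → 1
18:20 start Dmitri → 2
18:30 start Lucia → 3
20:30 end Lucia → 2
20:40 end Dmitri → 1
21:00 end Felix → 0
Peak is 3, at 18:30 (Dmitri, Felix, Lucia).

3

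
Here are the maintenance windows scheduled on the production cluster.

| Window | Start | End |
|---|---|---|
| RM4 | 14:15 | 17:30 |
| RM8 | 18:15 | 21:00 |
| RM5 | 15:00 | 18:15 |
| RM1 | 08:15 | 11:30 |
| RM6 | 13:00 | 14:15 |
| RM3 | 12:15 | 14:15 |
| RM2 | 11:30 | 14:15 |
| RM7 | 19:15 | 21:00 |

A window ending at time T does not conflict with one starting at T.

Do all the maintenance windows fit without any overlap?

Sorted by start: RM1, RM2, RM3, RM6, RM4, RM5, RM8, RM7.
RM2 starts exactly when RM1 ends (back-to-back, no overlap) — done with RM1.
RM3 starts before RM2 ends → RM2 and RM3 overlap.
That's a conflict, so the schedule is not conflict-free.

No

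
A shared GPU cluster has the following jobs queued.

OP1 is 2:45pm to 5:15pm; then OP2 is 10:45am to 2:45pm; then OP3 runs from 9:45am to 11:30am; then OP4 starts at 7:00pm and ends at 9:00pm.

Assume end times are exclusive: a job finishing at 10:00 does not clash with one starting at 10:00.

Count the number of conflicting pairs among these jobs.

Check each pair: they overlap iff neither finishes before the other starts.
Sorted by start: OP3, OP2, OP1, OP4.
OP2 starts before OP3 ends → OP3 and OP2 overlap.
OP1 starts after OP3 ends, so OP3 has no further overlaps.
OP1 starts exactly when OP2 ends (back-to-back, no overlap), so OP2 has no further overlaps.
OP4 starts after OP1 ends.
Overlapping pairs: OP2 & OP3 — 1 in total.

1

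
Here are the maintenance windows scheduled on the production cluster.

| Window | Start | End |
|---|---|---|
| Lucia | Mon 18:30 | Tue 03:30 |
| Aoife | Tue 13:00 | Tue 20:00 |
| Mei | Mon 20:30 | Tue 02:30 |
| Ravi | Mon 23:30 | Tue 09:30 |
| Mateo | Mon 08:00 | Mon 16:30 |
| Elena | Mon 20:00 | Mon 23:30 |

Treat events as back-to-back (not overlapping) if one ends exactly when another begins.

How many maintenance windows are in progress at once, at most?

3

Sweep the timeline, counting +1 at each start and −1 at each end (ends before starts at a tie):
Mon 08:00 start Mateo → 1
Mon 16:30 end Mateo → 0
Mon 18:30 start Lucia → 1
Mon 20:00 start Elena → 2
Mon 20:30 start Mei → 3
Mon 23:30 end Elena → 2
Mon 23:30 start Ravi → 3
Tue 02:30 end Mei → 2
Tue 03:30 end Lucia → 1
Tue 09:30 end Ravi → 0
Tue 13:00 start Aoife → 1
Tue 20:00 end Aoife → 0
Peak is 3, at Mon 20:30 (Elena, Lucia, Mei).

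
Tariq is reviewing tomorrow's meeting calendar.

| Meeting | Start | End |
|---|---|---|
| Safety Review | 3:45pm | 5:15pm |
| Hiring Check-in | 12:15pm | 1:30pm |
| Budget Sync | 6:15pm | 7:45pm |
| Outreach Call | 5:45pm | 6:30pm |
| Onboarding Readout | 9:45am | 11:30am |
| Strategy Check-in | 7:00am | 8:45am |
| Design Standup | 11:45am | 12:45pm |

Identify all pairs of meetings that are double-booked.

Check each pair: they overlap iff neither finishes before the other starts.
Sorted by start: Strategy Check-in, Onboarding Readout, Design Standup, Hiring Check-in, Safety Review, Outreach Call, Budget Sync.
Onboarding Readout starts after Strategy Check-in ends, so nothing later overlaps Strategy Check-in either.
Design Standup starts after Onboarding Readout ends, so nothing later overlaps Onboarding Readout either.
Hiring Check-in starts before Design Standup ends → Design Standup and Hiring Check-in overlap.
Safety Review starts after Design Standup ends, so nothing later overlaps Design Standup either.
Safety Review starts after Hiring Check-in ends, so nothing later overlaps Hiring Check-in either.
Outreach Call starts after Safety Review ends, so nothing later overlaps Safety Review either.
Budget Sync starts before Outreach Call ends → Outreach Call and Budget Sync overlap.

Budget Sync & Outreach Call, Design Standup & Hiring Check-in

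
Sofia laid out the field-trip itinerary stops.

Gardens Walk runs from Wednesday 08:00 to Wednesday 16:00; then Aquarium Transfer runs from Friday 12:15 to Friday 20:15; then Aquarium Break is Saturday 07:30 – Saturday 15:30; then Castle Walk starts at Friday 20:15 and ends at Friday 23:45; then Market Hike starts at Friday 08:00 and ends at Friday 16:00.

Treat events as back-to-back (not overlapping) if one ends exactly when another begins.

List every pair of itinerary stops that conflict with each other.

Two intervals overlap when each starts before the other ends.
Sorted by start: Gardens Walk, Market Hike, Aquarium Transfer, Castle Walk, Aquarium Break.
Market Hike starts after Gardens Walk ends, so nothing later overlaps Gardens Walk either.
Aquarium Transfer starts before Market Hike ends → Market Hike and Aquarium Transfer overlap.
Castle Walk starts after Market Hike ends, so nothing later overlaps Market Hike either.
Castle Walk starts exactly when Aquarium Transfer ends (back-to-back, no overlap), so nothing later overlaps Aquarium Transfer either.
Aquarium Break starts after Castle Walk ends.

Aquarium Transfer & Market Hike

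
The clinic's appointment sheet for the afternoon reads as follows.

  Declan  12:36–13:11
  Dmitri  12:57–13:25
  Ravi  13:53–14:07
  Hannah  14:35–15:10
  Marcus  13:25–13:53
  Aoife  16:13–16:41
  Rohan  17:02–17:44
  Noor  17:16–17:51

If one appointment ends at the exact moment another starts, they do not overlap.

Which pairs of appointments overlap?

Declan & Dmitri, Noor & Rohan

Sorted by start: Declan, Dmitri, Marcus, Ravi, Hannah, Aoife, Rohan, Noor.
Dmitri starts before Declan ends → Declan and Dmitri overlap.
Marcus starts after Declan ends — done with Declan.
Marcus starts exactly when Dmitri ends (back-to-back, no overlap) — done with Dmitri.
Ravi starts exactly when Marcus ends (back-to-back, no overlap) — done with Marcus.
Hannah starts after Ravi ends — done with Ravi.
Aoife starts after Hannah ends — done with Hannah.
Rohan starts after Aoife ends — done with Aoife.
Noor starts before Rohan ends → Rohan and Noor overlap.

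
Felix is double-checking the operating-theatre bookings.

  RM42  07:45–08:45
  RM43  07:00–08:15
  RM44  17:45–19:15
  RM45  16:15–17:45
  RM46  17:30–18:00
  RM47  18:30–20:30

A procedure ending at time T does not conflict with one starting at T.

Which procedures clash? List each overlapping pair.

Sorted by start: RM43, RM42, RM45, RM46, RM44, RM47.
RM42 starts before RM43 ends → RM43 and RM42 overlap.
RM45 starts after RM43 ends — done with RM43.
RM45 starts after RM42 ends — done with RM42.
RM46 starts before RM45 ends → RM45 and RM46 overlap.
RM44 starts exactly when RM45 ends (back-to-back, no overlap) — done with RM45.
RM44 starts before RM46 ends → RM46 and RM44 overlap.
RM47 starts after RM46 ends.
RM47 starts before RM44 ends → RM44 and RM47 overlap.

RM42 & RM43, RM44 & RM46, RM44 & RM47, RM45 & RM46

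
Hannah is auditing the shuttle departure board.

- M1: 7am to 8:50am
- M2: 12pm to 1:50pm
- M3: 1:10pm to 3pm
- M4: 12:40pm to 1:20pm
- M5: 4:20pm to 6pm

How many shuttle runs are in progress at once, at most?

3

Sort all start/end points and keep a running count:
7am start M1 → 1
8:50am end M1 → 0
12pm start M2 → 1
12:40pm start M4 → 2
1:10pm start M3 → 3
1:20pm end M4 → 2
1:50pm end M2 → 1
3pm end M3 → 0
4:20pm start M5 → 1
6pm end M5 → 0
Peak is 3, at 1:10pm (M2, M3, M4).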